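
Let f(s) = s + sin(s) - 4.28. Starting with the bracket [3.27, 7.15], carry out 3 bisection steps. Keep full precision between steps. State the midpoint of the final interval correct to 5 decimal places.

f(3.270000) = -1.138055, f(7.150000) = 3.632271 (opposite signs)
step 1: m = 5.210000, f(m) = 0.051275 > 0 → root in [3.270000, 5.210000]
step 2: m = 4.240000, f(m) = -0.930484 < 0 → root in [4.240000, 5.210000]
step 3: m = 4.725000, f(m) = -0.554920 < 0 → root in [4.725000, 5.210000]
Midpoint of [4.725000, 5.210000] = 4.967500

4.96750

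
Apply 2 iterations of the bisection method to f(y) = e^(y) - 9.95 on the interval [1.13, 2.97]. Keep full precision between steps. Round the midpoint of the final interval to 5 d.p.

f(1.130000) = -6.854343, f(2.970000) = 9.541920 (opposite signs)
step 1: m = 2.050000, f(m) = -2.182099 < 0 → root in [2.050000, 2.970000]
step 2: m = 2.510000, f(m) = 2.354930 > 0 → root in [2.050000, 2.510000]
Midpoint of [2.050000, 2.510000] = 2.280000

2.28000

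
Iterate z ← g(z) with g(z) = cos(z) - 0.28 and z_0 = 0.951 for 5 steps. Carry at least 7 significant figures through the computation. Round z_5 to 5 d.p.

z_1 = g(0.951000) = 0.300869
z_2 = g(0.300869) = 0.675079
z_3 = g(0.675079) = 0.500657
z_4 = g(0.500657) = 0.597267
z_5 = g(0.597267) = 0.546876

0.54688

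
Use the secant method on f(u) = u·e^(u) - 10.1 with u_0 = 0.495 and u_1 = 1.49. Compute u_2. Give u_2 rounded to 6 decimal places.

2.088577

f(u_0) = -9.287953, f(u_1) = -3.488728
u_2 = 1.490000 - (-3.488728)·(1.490000 - 0.495000)/(-3.488728 - (-9.287953)) = 2.088577; f(u_2) = 6.761960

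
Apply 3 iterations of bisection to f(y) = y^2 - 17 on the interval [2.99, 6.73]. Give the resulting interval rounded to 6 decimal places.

f(2.990000) = -8.059900, f(6.730000) = 28.292900 (opposite signs)
step 1: m = 4.860000, f(m) = 6.619600 > 0 → root in [2.990000, 4.860000]
step 2: m = 3.925000, f(m) = -1.594375 < 0 → root in [3.925000, 4.860000]
step 3: m = 4.392500, f(m) = 2.294056 > 0 → root in [3.925000, 4.392500]

[3.925000, 4.392500]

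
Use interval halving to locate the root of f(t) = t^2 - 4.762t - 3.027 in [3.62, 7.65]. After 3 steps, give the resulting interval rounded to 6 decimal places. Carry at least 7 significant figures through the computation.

f(3.620000) = -7.161040, f(7.650000) = 19.066200 (opposite signs)
step 1: m = 5.635000, f(m) = 1.892355 > 0 → root in [3.620000, 5.635000]
step 2: m = 4.627500, f(m) = -3.649399 < 0 → root in [4.627500, 5.635000]
step 3: m = 5.131250, f(m) = -1.132286 < 0 → root in [5.131250, 5.635000]

[5.131250, 5.635000]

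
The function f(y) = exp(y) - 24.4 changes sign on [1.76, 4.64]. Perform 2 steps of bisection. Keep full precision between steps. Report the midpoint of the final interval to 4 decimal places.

2.8400

f(1.760000) = -18.587563, f(4.640000) = 79.144348 (opposite signs)
step 1: m = 3.200000, f(m) = 0.132530 > 0 → root in [1.760000, 3.200000]
step 2: m = 2.480000, f(m) = -12.458736 < 0 → root in [2.480000, 3.200000]
Midpoint of [2.480000, 3.200000] = 2.840000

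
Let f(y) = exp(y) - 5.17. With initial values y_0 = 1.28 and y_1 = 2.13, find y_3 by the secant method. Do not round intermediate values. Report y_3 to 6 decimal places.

1.623547

f(y_0) = -1.573360, f(y_1) = 3.244867
y_2 = 2.130000 - (3.244867)·(2.130000 - 1.280000)/(3.244867 - (-1.573360)) = 1.557562; f(y_2) = -0.422767
y_3 = 1.557562 - (-0.422767)·(1.557562 - 2.130000)/(-0.422767 - (3.244867)) = 1.623547; f(y_3) = -0.098956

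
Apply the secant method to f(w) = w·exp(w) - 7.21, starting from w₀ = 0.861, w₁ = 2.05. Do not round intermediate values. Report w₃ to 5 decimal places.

f(w_0) = -5.173283, f(w_1) = 8.714197
w_2 = 2.050000 - (8.714197)·(2.050000 - 0.861000)/(8.714197 - (-5.173283)) = 1.303919; f(w_2) = -2.406744
w_3 = 1.303919 - (-2.406744)·(1.303919 - 2.050000)/(-2.406744 - (8.714197)) = 1.465383; f(w_3) = -0.866065

1.46538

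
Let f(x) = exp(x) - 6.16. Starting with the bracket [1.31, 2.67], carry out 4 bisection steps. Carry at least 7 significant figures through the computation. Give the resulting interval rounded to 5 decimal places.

f(1.310000) = -2.453826, f(2.670000) = 8.279969 (opposite signs)
step 1: m = 1.990000, f(m) = 1.155534 > 0 → root in [1.310000, 1.990000]
step 2: m = 1.650000, f(m) = -0.953020 < 0 → root in [1.650000, 1.990000]
step 3: m = 1.820000, f(m) = 0.011858 > 0 → root in [1.650000, 1.820000]
step 4: m = 1.735000, f(m) = -0.491072 < 0 → root in [1.735000, 1.820000]

[1.73500, 1.82000]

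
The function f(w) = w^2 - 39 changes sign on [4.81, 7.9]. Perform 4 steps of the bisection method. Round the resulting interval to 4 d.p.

f(4.810000) = -15.863900, f(7.900000) = 23.410000 (opposite signs)
step 1: m = 6.355000, f(m) = 1.386025 > 0 → root in [4.810000, 6.355000]
step 2: m = 5.582500, f(m) = -7.835694 < 0 → root in [5.582500, 6.355000]
step 3: m = 5.968750, f(m) = -3.374023 < 0 → root in [5.968750, 6.355000]
step 4: m = 6.161875, f(m) = -1.031296 < 0 → root in [6.161875, 6.355000]

[6.1619, 6.3550]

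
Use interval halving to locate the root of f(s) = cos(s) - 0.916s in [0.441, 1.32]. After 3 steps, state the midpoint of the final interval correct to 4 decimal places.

0.8256

f(0.441000) = 0.500369, f(1.320000) = -0.960945 (opposite signs)
step 1: m = 0.880500, f(m) = -0.169772 < 0 → root in [0.441000, 0.880500]
step 2: m = 0.660750, f(m) = 0.184285 > 0 → root in [0.660750, 0.880500]
step 3: m = 0.770625, f(m) = 0.011583 > 0 → root in [0.770625, 0.880500]
Midpoint of [0.770625, 0.880500] = 0.825563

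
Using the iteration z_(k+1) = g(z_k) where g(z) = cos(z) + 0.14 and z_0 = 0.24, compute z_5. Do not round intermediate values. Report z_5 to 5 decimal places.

z_1 = g(0.240000) = 1.111338
z_2 = g(1.111338) = 0.583463
z_3 = g(0.583463) = 0.974560
z_4 = g(0.974560) = 0.701532
z_5 = g(0.701532) = 0.903854

0.90385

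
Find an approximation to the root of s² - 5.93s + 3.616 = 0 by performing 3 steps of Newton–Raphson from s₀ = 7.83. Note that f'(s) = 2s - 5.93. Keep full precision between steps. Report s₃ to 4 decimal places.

5.2413

s_0 = 7.830000: f = 18.493000, f' = 9.730000 → s_1 = 7.830000 - (18.493000)/(9.730000) = 5.929383
s_1 = 5.929383: f = 3.612344, f' = 5.928767 → s_2 = 5.929383 - (3.612344)/(5.928767) = 5.320092
s_2 = 5.320092: f = 0.371235, f' = 4.710185 → s_3 = 5.320092 - (0.371235)/(4.710185) = 5.241277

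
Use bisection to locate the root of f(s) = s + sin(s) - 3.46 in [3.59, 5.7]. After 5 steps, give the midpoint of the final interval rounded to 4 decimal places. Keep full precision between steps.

f(3.590000) = -0.303531, f(5.700000) = 1.689314 (opposite signs)
step 1: m = 4.645000, f(m) = 0.187270 > 0 → root in [3.590000, 4.645000]
step 2: m = 4.117500, f(m) = -0.170711 < 0 → root in [4.117500, 4.645000]
step 3: m = 4.381250, f(m) = -0.024423 < 0 → root in [4.381250, 4.645000]
step 4: m = 4.513125, f(m) = 0.072912 > 0 → root in [4.381250, 4.513125]
step 5: m = 4.447188, f(m) = 0.022148 > 0 → root in [4.381250, 4.447188]
Midpoint of [4.381250, 4.447188] = 4.414219

4.4142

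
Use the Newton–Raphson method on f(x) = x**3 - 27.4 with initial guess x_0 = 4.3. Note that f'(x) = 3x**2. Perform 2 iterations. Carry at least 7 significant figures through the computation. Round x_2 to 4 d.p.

x_0 = 4.300000: f = 52.107000, f' = 55.470000 → x_1 = 4.300000 - (52.107000)/(55.470000) = 3.360627
x_1 = 3.360627: f = 10.554308, f' = 33.881449 → x_2 = 3.360627 - (10.554308)/(33.881449) = 3.049120

3.0491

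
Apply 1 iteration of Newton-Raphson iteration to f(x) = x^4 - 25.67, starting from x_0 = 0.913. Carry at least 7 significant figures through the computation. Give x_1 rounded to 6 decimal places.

f'(x) = 4x^3
x_0 = 0.913000: f = -24.975163, f' = 3.044194 → x_1 = 0.913000 - (-24.975163)/(3.044194) = 9.117196

9.117196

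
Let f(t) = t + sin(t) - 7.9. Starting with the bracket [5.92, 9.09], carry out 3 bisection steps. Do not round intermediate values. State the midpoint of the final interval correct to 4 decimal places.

7.3069

f(5.920000) = -2.335254, f(9.090000) = 1.518559 (opposite signs)
step 1: m = 7.505000, f(m) = 0.544721 > 0 → root in [5.920000, 7.505000]
step 2: m = 6.712500, f(m) = -0.771252 < 0 → root in [6.712500, 7.505000]
step 3: m = 7.108750, f(m) = -0.056319 < 0 → root in [7.108750, 7.505000]
Midpoint of [7.108750, 7.505000] = 7.306875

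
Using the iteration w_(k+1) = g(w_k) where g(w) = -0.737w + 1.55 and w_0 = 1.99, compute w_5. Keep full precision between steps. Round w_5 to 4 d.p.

w_1 = g(1.990000) = 0.083370
w_2 = g(0.083370) = 1.488556
w_3 = g(1.488556) = 0.452934
w_4 = g(0.452934) = 1.216188
w_5 = g(1.216188) = 0.653670

0.6537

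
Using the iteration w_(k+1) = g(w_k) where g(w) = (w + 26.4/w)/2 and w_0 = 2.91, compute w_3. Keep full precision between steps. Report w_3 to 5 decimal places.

w_1 = g(2.910000) = 5.991082
w_2 = g(5.991082) = 5.198816
w_3 = g(5.198816) = 5.138448

5.13845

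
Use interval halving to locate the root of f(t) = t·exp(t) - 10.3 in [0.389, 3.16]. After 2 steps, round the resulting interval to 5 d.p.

[1.08175, 1.77450]

f(0.389000) = -9.726029, f(3.160000) = 64.183083 (opposite signs)
step 1: m = 1.774500, f(m) = 0.164815 > 0 → root in [0.389000, 1.774500]
step 2: m = 1.081750, f(m) = -7.109014 < 0 → root in [1.081750, 1.774500]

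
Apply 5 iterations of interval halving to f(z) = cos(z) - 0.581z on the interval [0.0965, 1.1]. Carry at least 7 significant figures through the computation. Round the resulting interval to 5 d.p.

f(0.096500) = 0.939281, f(1.100000) = -0.185504 (opposite signs)
step 1: m = 0.598250, f(m) = 0.478739 > 0 → root in [0.598250, 1.100000]
step 2: m = 0.849125, f(m) = 0.167299 > 0 → root in [0.849125, 1.100000]
step 3: m = 0.974563, f(m) = -0.004691 < 0 → root in [0.849125, 0.974563]
step 4: m = 0.911844, f(m) = 0.082508 > 0 → root in [0.911844, 0.974563]
step 5: m = 0.943203, f(m) = 0.039197 > 0 → root in [0.943203, 0.974563]

[0.94320, 0.97456]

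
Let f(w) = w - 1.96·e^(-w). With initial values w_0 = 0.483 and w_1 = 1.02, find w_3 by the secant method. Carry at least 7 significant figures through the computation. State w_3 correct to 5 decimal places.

f(w_0) = -0.726182, f(w_1) = 0.313234
w_2 = 1.020000 - (0.313234)·(1.020000 - 0.483000)/(0.313234 - (-0.726182)) = 0.858172; f(w_2) = 0.027257
w_3 = 0.858172 - (0.027257)·(0.858172 - 1.020000)/(0.027257 - (0.313234)) = 0.842748; f(w_3) = -0.001083

0.84275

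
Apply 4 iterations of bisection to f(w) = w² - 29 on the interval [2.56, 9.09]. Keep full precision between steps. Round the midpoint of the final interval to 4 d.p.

5.2128

f(2.560000) = -22.446400, f(9.090000) = 53.628100 (opposite signs)
step 1: m = 5.825000, f(m) = 4.930625 > 0 → root in [2.560000, 5.825000]
step 2: m = 4.192500, f(m) = -11.422944 < 0 → root in [4.192500, 5.825000]
step 3: m = 5.008750, f(m) = -3.912423 < 0 → root in [5.008750, 5.825000]
step 4: m = 5.416875, f(m) = 0.342535 > 0 → root in [5.008750, 5.416875]
Midpoint of [5.008750, 5.416875] = 5.212813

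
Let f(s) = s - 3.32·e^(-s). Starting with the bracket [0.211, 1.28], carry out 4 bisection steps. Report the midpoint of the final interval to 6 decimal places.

1.112969

f(0.211000) = -2.477450, f(1.280000) = 0.356916 (opposite signs)
step 1: m = 0.745500, f(m) = -0.829830 < 0 → root in [0.745500, 1.280000]
step 2: m = 1.012750, f(m) = -0.193136 < 0 → root in [1.012750, 1.280000]
step 3: m = 1.146375, f(m) = 0.091323 > 0 → root in [1.012750, 1.146375]
step 4: m = 1.079562, f(m) = -0.048388 < 0 → root in [1.079562, 1.146375]
Midpoint of [1.079562, 1.146375] = 1.112969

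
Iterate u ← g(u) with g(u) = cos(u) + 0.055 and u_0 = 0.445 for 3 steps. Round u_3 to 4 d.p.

0.8627

u_1 = g(0.445000) = 0.957611
u_2 = g(0.957611) = 0.630476
u_3 = g(0.630476) = 0.862747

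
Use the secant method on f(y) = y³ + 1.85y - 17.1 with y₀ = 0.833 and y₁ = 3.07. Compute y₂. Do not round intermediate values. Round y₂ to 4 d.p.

1.8643

f(y_0) = -14.980940, f(y_1) = 17.513943
y_2 = 3.070000 - (17.513943)·(3.070000 - 0.833000)/(17.513943 - (-14.980940)) = 1.864312; f(y_2) = -7.171309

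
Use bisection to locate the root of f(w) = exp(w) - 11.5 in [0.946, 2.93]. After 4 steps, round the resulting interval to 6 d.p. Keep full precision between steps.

[2.434000, 2.558000]

f(0.946000) = -8.924613, f(2.930000) = 7.227630 (opposite signs)
step 1: m = 1.938000, f(m) = -4.555153 < 0 → root in [1.938000, 2.930000]
step 2: m = 2.434000, f(m) = -0.095591 < 0 → root in [2.434000, 2.930000]
step 3: m = 2.682000, f(m) = 3.114293 > 0 → root in [2.434000, 2.682000]
step 4: m = 2.558000, f(m) = 1.409972 > 0 → root in [2.434000, 2.558000]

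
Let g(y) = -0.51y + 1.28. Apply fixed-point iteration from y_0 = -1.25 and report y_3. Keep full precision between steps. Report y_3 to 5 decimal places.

y_1 = g(-1.250000) = 1.917500
y_2 = g(1.917500) = 0.302075
y_3 = g(0.302075) = 1.125942

1.12594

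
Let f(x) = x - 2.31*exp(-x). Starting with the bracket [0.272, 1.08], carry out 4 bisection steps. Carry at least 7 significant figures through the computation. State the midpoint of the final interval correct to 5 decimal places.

f(0.272000) = -1.487883, f(1.080000) = 0.295534 (opposite signs)
step 1: m = 0.676000, f(m) = -0.498976 < 0 → root in [0.676000, 1.080000]
step 2: m = 0.878000, f(m) = -0.082067 < 0 → root in [0.878000, 1.080000]
step 3: m = 0.979000, f(m) = 0.111164 > 0 → root in [0.878000, 0.979000]
step 4: m = 0.928500, f(m) = 0.015713 > 0 → root in [0.878000, 0.928500]
Midpoint of [0.878000, 0.928500] = 0.903250

0.90325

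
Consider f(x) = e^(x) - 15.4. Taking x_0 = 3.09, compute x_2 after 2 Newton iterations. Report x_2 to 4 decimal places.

2.7359

f'(x) = e^(x)
x_0 = 3.090000: f = 6.577078, f' = 21.977078 → x_1 = 3.090000 - (6.577078)/(21.977078) = 2.790730
x_1 = 2.790730: f = 0.892911, f' = 16.292911 → x_2 = 2.790730 - (0.892911)/(16.292911) = 2.735926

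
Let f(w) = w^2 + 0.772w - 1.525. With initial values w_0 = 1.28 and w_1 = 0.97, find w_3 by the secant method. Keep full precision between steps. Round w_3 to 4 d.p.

Secant update: w_(k+1) = w_k − f(w_k)·(w_k − w_(k-1))/(f(w_k) − f(w_(k-1))).
f(w_0) = 1.101560, f(w_1) = 0.164740
w_2 = 0.970000 - (0.164740)·(0.970000 - 1.280000)/(0.164740 - (1.101560)) = 0.915486; f(w_2) = 0.019871
w_3 = 0.915486 - (0.019871)·(0.915486 - 0.970000)/(0.019871 - (0.164740)) = 0.908009; f(w_3) = 0.000464

0.9080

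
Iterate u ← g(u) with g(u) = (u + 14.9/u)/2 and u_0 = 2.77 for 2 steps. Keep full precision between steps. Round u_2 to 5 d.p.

u_1 = g(2.770000) = 4.074531
u_2 = g(4.074531) = 3.865697

3.86570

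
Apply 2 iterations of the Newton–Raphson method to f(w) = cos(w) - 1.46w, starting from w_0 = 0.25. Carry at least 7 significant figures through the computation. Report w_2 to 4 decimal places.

f'(w) = -sin(w) - 1.46
w_0 = 0.250000: f = 0.603912, f' = -1.707404 → w_1 = 0.250000 - (0.603912)/(-1.707404) = 0.603702
w_1 = 0.603702: f = -0.058166, f' = -2.027694 → w_2 = 0.603702 - (-0.058166)/(-2.027694) = 0.575017

0.5750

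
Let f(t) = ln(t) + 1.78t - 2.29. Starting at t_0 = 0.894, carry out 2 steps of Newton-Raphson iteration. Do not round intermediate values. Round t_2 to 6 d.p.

1.189146

f'(t) = 1/t + 1.78
t_0 = 0.894000: f = -0.810730, f' = 2.898568 → t_1 = 0.894000 - (-0.810730)/(2.898568) = 1.173700
t_1 = 1.173700: f = -0.040653, f' = 2.632006 → t_2 = 1.173700 - (-0.040653)/(2.632006) = 1.189146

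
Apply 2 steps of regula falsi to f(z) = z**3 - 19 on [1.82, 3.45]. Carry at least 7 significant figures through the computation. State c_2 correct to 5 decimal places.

False-position update: c = (a·f(b) − b·f(a))/(f(b) − f(a)); replace the endpoint whose sign matches f(c).
f(1.820000) = -12.971432, f(3.450000) = 22.063625
step 1: c = 2.423494, f(c) = -4.766043 < 0 → new bracket [2.423494, 3.450000]
step 2: c = 2.605843, f(c) = -1.305237 < 0 → new bracket [2.605843, 3.450000]

2.60584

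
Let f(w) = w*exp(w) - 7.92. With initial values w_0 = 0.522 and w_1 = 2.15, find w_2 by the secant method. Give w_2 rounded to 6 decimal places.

f(w_0) = -7.040224, f(w_1) = 10.537446
w_2 = 2.150000 - (10.537446)·(2.150000 - 0.522000)/(10.537446 - (-7.040224)) = 1.174048; f(w_2) = -4.121882

1.174048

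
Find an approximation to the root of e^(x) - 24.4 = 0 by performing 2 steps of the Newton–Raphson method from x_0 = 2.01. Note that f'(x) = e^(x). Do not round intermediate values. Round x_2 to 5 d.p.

x_0 = 2.010000: f = -16.936683, f' = 7.463317 → x_1 = 2.010000 - (-16.936683)/(7.463317) = 4.279324
x_1 = 4.279324: f = 47.791598, f' = 72.191598 → x_2 = 4.279324 - (47.791598)/(72.191598) = 3.617313

3.61731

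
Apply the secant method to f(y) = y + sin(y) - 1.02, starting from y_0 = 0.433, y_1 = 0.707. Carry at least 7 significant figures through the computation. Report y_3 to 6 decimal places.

Secant update: y_(k+1) = y_k − f(y_k)·(y_k − y_(k-1))/(f(y_k) − f(y_(k-1))).
f(y_0) = -0.167404, f(y_1) = 0.336556
y_2 = 0.707000 - (0.336556)·(0.707000 - 0.433000)/(0.336556 - (-0.167404)) = 0.524017; f(y_2) = 0.004378
y_3 = 0.524017 - (0.004378)·(0.524017 - 0.707000)/(0.004378 - (0.336556)) = 0.521605; f(y_3) = -0.000123

0.521605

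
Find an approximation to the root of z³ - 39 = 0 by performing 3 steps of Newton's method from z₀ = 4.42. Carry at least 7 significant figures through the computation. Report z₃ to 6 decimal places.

f'(z) = 3z²
z_0 = 4.420000: f = 47.350888, f' = 58.609200 → z_1 = 4.420000 - (47.350888)/(58.609200) = 3.612091
z_1 = 3.612091: f = 8.127687, f' = 39.141609 → z_2 = 3.612091 - (8.127687)/(39.141609) = 3.404443
z_2 = 3.404443: f = 0.458283, f' = 34.770695 → z_3 = 3.404443 - (0.458283)/(34.770695) = 3.391263

3.391263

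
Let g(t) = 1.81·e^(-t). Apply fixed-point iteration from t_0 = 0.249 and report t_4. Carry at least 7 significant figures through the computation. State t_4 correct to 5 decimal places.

t_1 = g(0.249000) = 1.411040
t_2 = g(1.411040) = 0.441440
t_3 = g(0.441440) = 1.164028
t_4 = g(1.164028) = 0.565129

0.56513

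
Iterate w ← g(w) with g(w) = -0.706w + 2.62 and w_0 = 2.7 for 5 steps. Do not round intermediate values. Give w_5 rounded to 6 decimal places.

w_1 = g(2.700000) = 0.713800
w_2 = g(0.713800) = 2.116057
w_3 = g(2.116057) = 1.126064
w_4 = g(1.126064) = 1.824999
w_5 = g(1.824999) = 1.331551

1.331551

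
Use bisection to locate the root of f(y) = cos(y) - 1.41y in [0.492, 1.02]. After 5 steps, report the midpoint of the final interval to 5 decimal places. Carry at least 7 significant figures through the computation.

0.58275

f(0.492000) = 0.187670, f(1.020000) = -0.914834 (opposite signs)
step 1: m = 0.756000, f(m) = -0.338374 < 0 → root in [0.492000, 0.756000]
step 2: m = 0.624000, f(m) = -0.068292 < 0 → root in [0.492000, 0.624000]
step 3: m = 0.558000, f(m) = 0.061536 > 0 → root in [0.558000, 0.624000]
step 4: m = 0.591000, f(m) = -0.002926 < 0 → root in [0.558000, 0.591000]
step 5: m = 0.574500, f(m) = 0.029419 > 0 → root in [0.574500, 0.591000]
Midpoint of [0.574500, 0.591000] = 0.582750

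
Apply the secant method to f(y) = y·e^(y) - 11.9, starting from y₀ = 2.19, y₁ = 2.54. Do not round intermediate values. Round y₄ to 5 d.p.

Secant update: y_(k+1) = y_k − f(y_k)·(y_k − y_(k-1))/(f(y_k) − f(y_(k-1))).
f(y_0) = 7.668117, f(y_1) = 20.306364
y_2 = 2.540000 - (20.306364)·(2.540000 - 2.190000)/(20.306364 - (7.668117)) = 1.977641; f(y_2) = 2.389804
y_3 = 1.977641 - (2.389804)·(1.977641 - 2.540000)/(2.389804 - (20.306364)) = 1.902631; f(y_3) = 0.854304
y_4 = 1.902631 - (0.854304)·(1.902631 - 1.977641)/(0.854304 - (2.389804)) = 1.860898; f(y_4) = 0.064653

1.86090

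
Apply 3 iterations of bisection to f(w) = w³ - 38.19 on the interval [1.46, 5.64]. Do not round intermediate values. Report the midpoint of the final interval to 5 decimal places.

f(1.460000) = -35.077864, f(5.640000) = 141.216144 (opposite signs)
step 1: m = 3.550000, f(m) = 6.548875 > 0 → root in [1.460000, 3.550000]
step 2: m = 2.505000, f(m) = -22.471062 < 0 → root in [2.505000, 3.550000]
step 3: m = 3.027500, f(m) = -10.440673 < 0 → root in [3.027500, 3.550000]
Midpoint of [3.027500, 3.550000] = 3.288750

3.28875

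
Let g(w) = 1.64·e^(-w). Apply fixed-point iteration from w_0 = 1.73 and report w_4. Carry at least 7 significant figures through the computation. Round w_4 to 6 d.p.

1.013621

w_1 = g(1.730000) = 0.290746
w_2 = g(0.290746) = 1.226237
w_3 = g(1.226237) = 0.481167
w_4 = g(0.481167) = 1.013621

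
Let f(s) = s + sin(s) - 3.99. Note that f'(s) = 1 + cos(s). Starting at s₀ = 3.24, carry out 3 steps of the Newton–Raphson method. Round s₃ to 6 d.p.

-158.450479

s_0 = 3.240000: f = -0.848249, f' = 0.004838 → s_1 = 3.240000 - (-0.848249)/(0.004838) = 178.566921
s_1 = 178.566921: f = 175.059731, f' = 0.124275 → s_2 = 178.566921 - (175.059731)/(0.124275) = -1230.084759
s_2 = -1230.084759: f = -1233.086174, f' = 1.150660 → s_3 = -1230.084759 - (-1233.086174)/(1.150660) = -158.450479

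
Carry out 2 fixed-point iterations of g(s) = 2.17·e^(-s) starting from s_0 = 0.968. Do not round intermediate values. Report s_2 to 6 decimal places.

0.951677

s_1 = g(0.968000) = 0.824257
s_2 = g(0.824257) = 0.951677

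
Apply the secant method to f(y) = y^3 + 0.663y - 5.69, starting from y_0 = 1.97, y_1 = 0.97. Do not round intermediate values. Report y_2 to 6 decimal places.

1.529003

f(y_0) = 3.261483, f(y_1) = -4.134217
y_2 = 0.970000 - (-4.134217)·(0.970000 - 1.970000)/(-4.134217 - (3.261483)) = 1.529003; f(y_2) = -1.101693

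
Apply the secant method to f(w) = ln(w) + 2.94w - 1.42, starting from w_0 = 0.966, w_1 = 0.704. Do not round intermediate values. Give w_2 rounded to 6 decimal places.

0.631962

f(w_0) = 1.385449, f(w_1) = 0.298783
w_2 = 0.704000 - (0.298783)·(0.704000 - 0.966000)/(0.298783 - (1.385449)) = 0.631962; f(w_2) = -0.020958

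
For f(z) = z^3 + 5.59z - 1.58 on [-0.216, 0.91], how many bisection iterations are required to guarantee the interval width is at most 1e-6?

21

Initial width b − a = 0.91 − -0.216 = 1.126000.
After n steps the width is (b−a)/2^n; need (b−a)/2^n ≤ 1e-6.
So n ≥ log₂(1.126000/1e-6) = log₂(1126000.0000) ≈ 20.1028.
Hence n = 21.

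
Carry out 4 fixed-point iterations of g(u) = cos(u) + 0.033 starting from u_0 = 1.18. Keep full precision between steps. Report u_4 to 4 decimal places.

0.8493

u_1 = g(1.180000) = 0.413925
u_2 = g(0.413925) = 0.948549
u_3 = g(0.948549) = 0.615863
u_4 = g(0.615863) = 0.849276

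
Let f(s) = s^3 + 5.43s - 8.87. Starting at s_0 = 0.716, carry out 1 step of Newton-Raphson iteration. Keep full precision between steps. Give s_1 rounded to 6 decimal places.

1.378325

Newton update: s ← s − f(s)/f'(s).
f'(s) = 3s^2 + 5.43
s_0 = 0.716000: f = -4.615058, f' = 6.967968 → s_1 = 0.716000 - (-4.615058)/(6.967968) = 1.378325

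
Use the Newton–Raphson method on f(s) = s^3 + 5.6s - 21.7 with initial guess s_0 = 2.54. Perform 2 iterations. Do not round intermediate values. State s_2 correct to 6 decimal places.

f'(s) = 3s^2 + 5.6
s_0 = 2.540000: f = 8.911064, f' = 24.954800 → s_1 = 2.540000 - (8.911064)/(24.954800) = 2.182912
s_1 = 2.182912: f = 0.926108, f' = 19.895312 → s_2 = 2.182912 - (0.926108)/(19.895312) = 2.136363

2.136363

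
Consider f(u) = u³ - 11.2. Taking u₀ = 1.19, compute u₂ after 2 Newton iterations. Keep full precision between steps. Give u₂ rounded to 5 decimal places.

2.60384

Newton update: u ← u − f(u)/f'(u).
f'(u) = 3u²
u_0 = 1.190000: f = -9.514841, f' = 4.248300 → u_1 = 1.190000 - (-9.514841)/(4.248300) = 3.429682
u_1 = 3.429682: f = 29.142384, f' = 35.288156 → u_2 = 3.429682 - (29.142384)/(35.288156) = 2.603842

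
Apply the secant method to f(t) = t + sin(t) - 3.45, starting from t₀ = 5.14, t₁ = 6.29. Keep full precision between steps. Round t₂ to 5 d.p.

Secant update: t_(k+1) = t_k − f(t_k)·(t_k − t_(k-1))/(f(t_k) − f(t_(k-1))).
f(t_0) = 0.780041, f(t_1) = 2.846815
t_2 = 6.290000 - (2.846815)·(6.290000 - 5.140000)/(2.846815 - (0.780041)) = 4.705967; f(t_2) = 0.255988

4.70597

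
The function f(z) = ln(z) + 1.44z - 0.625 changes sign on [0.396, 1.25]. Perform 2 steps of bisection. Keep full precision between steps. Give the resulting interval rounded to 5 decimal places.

[0.60950, 0.82300]

f(0.396000) = -0.981101, f(1.250000) = 1.398144 (opposite signs)
step 1: m = 0.823000, f(m) = 0.365321 > 0 → root in [0.396000, 0.823000]
step 2: m = 0.609500, f(m) = -0.242436 < 0 → root in [0.609500, 0.823000]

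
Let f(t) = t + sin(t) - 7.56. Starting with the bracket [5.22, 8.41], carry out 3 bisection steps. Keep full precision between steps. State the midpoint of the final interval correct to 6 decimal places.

f(5.220000) = -3.213908, f(8.410000) = 1.699363 (opposite signs)
step 1: m = 6.815000, f(m) = -0.237902 < 0 → root in [6.815000, 8.410000]
step 2: m = 7.612500, f(m) = 1.023485 > 0 → root in [6.815000, 7.612500]
step 3: m = 7.213750, f(m) = 0.455707 > 0 → root in [6.815000, 7.213750]
Midpoint of [6.815000, 7.213750] = 7.014375

7.014375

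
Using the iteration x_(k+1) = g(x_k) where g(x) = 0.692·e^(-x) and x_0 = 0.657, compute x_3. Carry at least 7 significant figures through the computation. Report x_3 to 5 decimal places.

x_1 = g(0.657000) = 0.358736
x_2 = g(0.358736) = 0.483403
x_3 = g(0.483403) = 0.426744

0.42674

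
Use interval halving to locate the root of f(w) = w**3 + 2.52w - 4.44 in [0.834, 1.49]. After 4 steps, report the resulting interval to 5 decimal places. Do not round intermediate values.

[1.12100, 1.16200]

f(0.834000) = -1.758226, f(1.490000) = 2.622749 (opposite signs)
step 1: m = 1.162000, f(m) = 0.057224 > 0 → root in [0.834000, 1.162000]
step 2: m = 0.998000, f(m) = -0.931028 < 0 → root in [0.998000, 1.162000]
step 3: m = 1.080000, f(m) = -0.458688 < 0 → root in [1.080000, 1.162000]
step 4: m = 1.121000, f(m) = -0.206385 < 0 → root in [1.121000, 1.162000]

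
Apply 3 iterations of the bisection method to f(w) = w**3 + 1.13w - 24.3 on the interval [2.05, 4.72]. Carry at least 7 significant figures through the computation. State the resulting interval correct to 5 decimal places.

f(2.050000) = -13.368375, f(4.720000) = 86.187648 (opposite signs)
step 1: m = 3.385000, f(m) = 18.311142 > 0 → root in [2.050000, 3.385000]
step 2: m = 2.717500, f(m) = -1.161014 < 0 → root in [2.717500, 3.385000]
step 3: m = 3.051250, f(m) = 7.555436 > 0 → root in [2.717500, 3.051250]

[2.71750, 3.05125]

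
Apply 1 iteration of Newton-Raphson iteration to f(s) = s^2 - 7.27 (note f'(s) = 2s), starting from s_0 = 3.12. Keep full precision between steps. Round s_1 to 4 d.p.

Newton update: s ← s − f(s)/f'(s).
s_0 = 3.120000: f = 2.464400, f' = 6.240000 → s_1 = 3.120000 - (2.464400)/(6.240000) = 2.725064

2.7251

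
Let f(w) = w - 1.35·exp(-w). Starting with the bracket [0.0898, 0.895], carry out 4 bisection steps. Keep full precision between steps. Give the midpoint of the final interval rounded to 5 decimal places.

0.66854

f(0.089800) = -1.144254, f(0.895000) = 0.343380 (opposite signs)
step 1: m = 0.492400, f(m) = -0.332663 < 0 → root in [0.492400, 0.895000]
step 2: m = 0.693700, f(m) = 0.019073 > 0 → root in [0.492400, 0.693700]
step 3: m = 0.593050, f(m) = -0.153013 < 0 → root in [0.593050, 0.693700]
step 4: m = 0.643375, f(m) = -0.066071 < 0 → root in [0.643375, 0.693700]
Midpoint of [0.643375, 0.693700] = 0.668538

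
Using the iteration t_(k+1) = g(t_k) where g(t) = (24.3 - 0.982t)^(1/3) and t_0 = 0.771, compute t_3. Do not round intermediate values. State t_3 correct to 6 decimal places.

t_1 = g(0.771000) = 2.866068
t_2 = g(2.866068) = 2.780025
t_3 = g(2.780025) = 2.783664

2.783664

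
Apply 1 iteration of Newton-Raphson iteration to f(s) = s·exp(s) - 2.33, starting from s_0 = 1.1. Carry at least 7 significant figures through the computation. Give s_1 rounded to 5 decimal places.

Newton update: s ← s − f(s)/f'(s).
f'(s) = (s + 1)·exp(s)
s_0 = 1.100000: f = 0.974583, f' = 6.308749 → s_1 = 1.100000 - (0.974583)/(6.308749) = 0.945519

0.94552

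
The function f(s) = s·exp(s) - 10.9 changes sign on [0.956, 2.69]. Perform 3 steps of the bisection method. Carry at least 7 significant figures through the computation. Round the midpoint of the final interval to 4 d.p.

f(0.956000) = -8.413185, f(2.690000) = 28.728208 (opposite signs)
step 1: m = 1.823000, f(m) = 0.385103 > 0 → root in [0.956000, 1.823000]
step 2: m = 1.389500, f(m) = -5.324154 < 0 → root in [1.389500, 1.823000]
step 3: m = 1.606250, f(m) = -2.894312 < 0 → root in [1.606250, 1.823000]
Midpoint of [1.606250, 1.823000] = 1.714625

1.7146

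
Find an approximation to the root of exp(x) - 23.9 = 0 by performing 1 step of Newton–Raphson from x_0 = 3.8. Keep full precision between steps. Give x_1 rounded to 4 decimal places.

f'(x) = exp(x)
x_0 = 3.800000: f = 20.801184, f' = 44.701184 → x_1 = 3.800000 - (20.801184)/(44.701184) = 3.334661

3.3347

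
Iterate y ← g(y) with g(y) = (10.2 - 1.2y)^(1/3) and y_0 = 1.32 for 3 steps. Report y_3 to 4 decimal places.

1.9854

y_1 = g(1.320000) = 2.050069
y_2 = g(2.050069) = 1.978087
y_3 = g(1.978087) = 1.985419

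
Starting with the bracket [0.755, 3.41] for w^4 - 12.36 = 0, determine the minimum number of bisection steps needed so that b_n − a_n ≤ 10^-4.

Initial width b − a = 3.41 − 0.755 = 2.655000.
After n steps the width is (b−a)/2^n; need (b−a)/2^n ≤ 10^-4.
So n ≥ log₂(2.655000/10^-4) = log₂(26550.0000) ≈ 14.6964.
Hence n = 15.

15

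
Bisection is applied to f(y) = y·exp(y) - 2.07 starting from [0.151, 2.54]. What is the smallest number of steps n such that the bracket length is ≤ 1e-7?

Initial width b − a = 2.54 − 0.151 = 2.389000.
After n steps the width is (b−a)/2^n; need (b−a)/2^n ≤ 1e-7.
So n ≥ log₂(2.389000/1e-7) = log₂(23890000.0000) ≈ 24.5099.
Hence n = 25.

25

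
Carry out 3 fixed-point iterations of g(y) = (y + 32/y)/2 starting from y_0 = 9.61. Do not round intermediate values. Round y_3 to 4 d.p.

y_1 = g(9.610000) = 6.469932
y_2 = g(6.469932) = 5.707944
y_3 = g(5.707944) = 5.657083

5.6571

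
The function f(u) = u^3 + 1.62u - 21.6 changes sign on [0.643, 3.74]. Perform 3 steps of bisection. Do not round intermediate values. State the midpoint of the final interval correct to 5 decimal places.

2.77219

f(0.643000) = -20.292492, f(3.740000) = 36.772424 (opposite signs)
step 1: m = 2.191500, f(m) = -7.524714 < 0 → root in [2.191500, 3.740000]
step 2: m = 2.965750, f(m) = 9.290282 > 0 → root in [2.191500, 2.965750]
step 3: m = 2.578625, f(m) = -0.276559 < 0 → root in [2.578625, 2.965750]
Midpoint of [2.578625, 2.965750] = 2.772187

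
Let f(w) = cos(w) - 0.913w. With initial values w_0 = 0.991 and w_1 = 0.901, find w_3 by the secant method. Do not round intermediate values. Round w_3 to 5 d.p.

0.77936

Secant update: w_(k+1) = w_k − f(w_k)·(w_k − w_(k-1))/(f(w_k) − f(w_(k-1))).
f(w_0) = -0.356929, f(w_1) = -0.201787
w_2 = 0.901000 - (-0.201787)·(0.901000 - 0.991000)/(-0.201787 - (-0.356929)) = 0.783941; f(w_2) = -0.007602
w_3 = 0.783941 - (-0.007602)·(0.783941 - 0.901000)/(-0.007602 - (-0.201787)) = 0.779359; f(w_3) = -0.000190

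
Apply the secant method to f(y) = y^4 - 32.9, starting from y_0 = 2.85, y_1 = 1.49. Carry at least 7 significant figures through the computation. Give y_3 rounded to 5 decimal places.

2.65117

f(y_0) = 33.075006, f(y_1) = -27.971156
y_2 = 1.490000 - (-27.971156)·(1.490000 - 2.850000)/(-27.971156 - (33.075006)) = 2.113148; f(y_2) = -12.960266
y_3 = 2.113148 - (-12.960266)·(2.113148 - 1.490000)/(-12.960266 - (-27.971156)) = 2.651168; f(y_3) = 16.502480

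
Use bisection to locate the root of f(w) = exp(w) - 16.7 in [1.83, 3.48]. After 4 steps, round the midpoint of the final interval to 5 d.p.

2.80969

f(1.830000) = -10.466113, f(3.480000) = 15.759722 (opposite signs)
step 1: m = 2.655000, f(m) = -2.475014 < 0 → root in [2.655000, 3.480000]
step 2: m = 3.067500, f(m) = 4.788115 > 0 → root in [2.655000, 3.067500]
step 3: m = 2.861250, f(m) = 0.783367 > 0 → root in [2.655000, 2.861250]
step 4: m = 2.758125, f(m) = -0.929754 < 0 → root in [2.758125, 2.861250]
Midpoint of [2.758125, 2.861250] = 2.809687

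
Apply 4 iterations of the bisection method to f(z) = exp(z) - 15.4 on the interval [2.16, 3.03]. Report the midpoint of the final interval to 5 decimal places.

f(2.160000) = -6.728862, f(3.030000) = 5.297233 (opposite signs)
step 1: m = 2.595000, f(m) = -2.003413 < 0 → root in [2.595000, 3.030000]
step 2: m = 2.812500, f(m) = 1.251495 > 0 → root in [2.595000, 2.812500]
step 3: m = 2.703750, f(m) = -0.464365 < 0 → root in [2.703750, 2.812500]
step 4: m = 2.758125, f(m) = 0.370246 > 0 → root in [2.703750, 2.758125]
Midpoint of [2.703750, 2.758125] = 2.730937

2.73094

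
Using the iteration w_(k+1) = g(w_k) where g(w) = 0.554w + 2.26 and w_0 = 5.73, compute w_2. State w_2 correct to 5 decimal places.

5.27067

w_1 = g(5.730000) = 5.434420
w_2 = g(5.434420) = 5.270669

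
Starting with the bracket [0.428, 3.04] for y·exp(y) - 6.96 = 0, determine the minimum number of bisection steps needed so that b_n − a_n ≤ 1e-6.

22

Initial width b − a = 3.04 − 0.428 = 2.612000.
After n steps the width is (b−a)/2^n; need (b−a)/2^n ≤ 1e-6.
So n ≥ log₂(2.612000/1e-6) = log₂(2612000.0000) ≈ 21.3167.
Hence n = 22.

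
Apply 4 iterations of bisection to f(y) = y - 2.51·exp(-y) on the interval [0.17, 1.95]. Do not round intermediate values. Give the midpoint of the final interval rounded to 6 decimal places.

f(0.170000) = -1.947599, f(1.950000) = 1.592892 (opposite signs)
step 1: m = 1.060000, f(m) = 0.190396 > 0 → root in [0.170000, 1.060000]
step 2: m = 0.615000, f(m) = -0.742009 < 0 → root in [0.615000, 1.060000]
step 3: m = 0.837500, f(m) = -0.248806 < 0 → root in [0.837500, 1.060000]
step 4: m = 0.948750, f(m) = -0.023184 < 0 → root in [0.948750, 1.060000]
Midpoint of [0.948750, 1.060000] = 1.004375

1.004375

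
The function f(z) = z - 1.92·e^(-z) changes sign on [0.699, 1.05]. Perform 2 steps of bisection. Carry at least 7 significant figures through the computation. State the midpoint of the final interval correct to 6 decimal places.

0.830625

f(0.699000) = -0.255398, f(1.050000) = 0.378120 (opposite signs)
step 1: m = 0.874500, f(m) = 0.073725 > 0 → root in [0.699000, 0.874500]
step 2: m = 0.786750, f(m) = -0.087469 < 0 → root in [0.786750, 0.874500]
Midpoint of [0.786750, 0.874500] = 0.830625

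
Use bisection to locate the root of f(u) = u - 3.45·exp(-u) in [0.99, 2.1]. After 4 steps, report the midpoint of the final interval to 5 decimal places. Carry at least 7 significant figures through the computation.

1.09406

f(0.990000) = -0.291940, f(2.100000) = 1.677525 (opposite signs)
step 1: m = 1.545000, f(m) = 0.809074 > 0 → root in [0.990000, 1.545000]
step 2: m = 1.267500, f(m) = 0.296206 > 0 → root in [0.990000, 1.267500]
step 3: m = 1.128750, f(m) = 0.012891 > 0 → root in [0.990000, 1.128750]
step 4: m = 1.059375, f(m) = -0.136645 < 0 → root in [1.059375, 1.128750]
Midpoint of [1.059375, 1.128750] = 1.094063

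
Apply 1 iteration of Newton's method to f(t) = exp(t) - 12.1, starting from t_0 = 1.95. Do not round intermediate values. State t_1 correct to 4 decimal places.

2.6715

Newton update: t ← t − f(t)/f'(t).
f'(t) = exp(t)
t_0 = 1.950000: f = -5.071312, f' = 7.028688 → t_1 = 1.950000 - (-5.071312)/(7.028688) = 2.671516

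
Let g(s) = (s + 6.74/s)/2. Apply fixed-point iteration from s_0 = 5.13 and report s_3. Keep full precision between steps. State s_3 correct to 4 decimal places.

s_1 = g(5.130000) = 3.221920
s_2 = g(3.221920) = 2.656920
s_3 = g(2.656920) = 2.596846

2.5968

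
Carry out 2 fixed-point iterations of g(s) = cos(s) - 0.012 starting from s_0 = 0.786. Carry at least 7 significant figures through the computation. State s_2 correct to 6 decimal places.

0.756258

s_1 = g(0.786000) = 0.694681
s_2 = g(0.694681) = 0.756258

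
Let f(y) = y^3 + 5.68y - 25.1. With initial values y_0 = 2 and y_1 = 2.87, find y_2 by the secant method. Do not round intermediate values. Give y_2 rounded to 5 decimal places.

2.24264

Secant update: y_(k+1) = y_k − f(y_k)·(y_k − y_(k-1))/(f(y_k) − f(y_(k-1))).
f(y_0) = -5.740000, f(y_1) = 14.841503
y_2 = 2.870000 - (14.841503)·(2.870000 - 2.000000)/(14.841503 - (-5.740000)) = 2.242635; f(y_2) = -1.082691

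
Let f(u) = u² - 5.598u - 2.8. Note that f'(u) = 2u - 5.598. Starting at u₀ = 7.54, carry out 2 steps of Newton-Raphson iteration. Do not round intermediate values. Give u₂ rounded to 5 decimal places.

6.06768

Newton update: u ← u − f(u)/f'(u).
u_0 = 7.540000: f = 11.842680, f' = 9.482000 → u_1 = 7.540000 - (11.842680)/(9.482000) = 6.291036
u_1 = 6.291036: f = 1.559912, f' = 6.984071 → u_2 = 6.291036 - (1.559912)/(6.984071) = 6.067683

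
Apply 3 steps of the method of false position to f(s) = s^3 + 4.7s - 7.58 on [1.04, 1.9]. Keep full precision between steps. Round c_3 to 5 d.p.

1.22060

f(1.040000) = -1.567136, f(1.900000) = 8.209000
step 1: c = 1.177860, f(c) = -0.409950 < 0 → new bracket [1.177860, 1.900000]
step 2: c = 1.212208, f(c) = -0.101349 < 0 → new bracket [1.212208, 1.900000]
step 3: c = 1.220596, f(c) = -0.024692 < 0 → new bracket [1.220596, 1.900000]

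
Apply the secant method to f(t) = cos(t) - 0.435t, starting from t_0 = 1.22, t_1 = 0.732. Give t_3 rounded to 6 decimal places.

f(t_0) = -0.187054, f(t_1) = 0.425419
t_2 = 0.732000 - (0.425419)·(0.732000 - 1.220000)/(0.425419 - (-0.187054)) = 1.070961; f(t_2) = 0.013413
t_3 = 1.070961 - (0.013413)·(1.070961 - 0.732000)/(0.013413 - (0.425419)) = 1.081996; f(t_3) = -0.001101

1.081996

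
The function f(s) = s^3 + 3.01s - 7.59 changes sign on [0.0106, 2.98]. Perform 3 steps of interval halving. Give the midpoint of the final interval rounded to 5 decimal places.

1.30971

f(0.010600) = -7.558093, f(2.980000) = 27.843392 (opposite signs)
step 1: m = 1.495300, f(m) = 0.254227 > 0 → root in [0.010600, 1.495300]
step 2: m = 0.752950, f(m) = -4.896748 < 0 → root in [0.752950, 1.495300]
step 3: m = 1.124125, f(m) = -2.785875 < 0 → root in [1.124125, 1.495300]
Midpoint of [1.124125, 1.495300] = 1.309713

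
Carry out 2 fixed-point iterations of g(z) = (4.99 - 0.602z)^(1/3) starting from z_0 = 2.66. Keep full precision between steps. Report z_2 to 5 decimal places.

1.59867

z_1 = g(2.660000) = 1.502024
z_2 = g(1.502024) = 1.598668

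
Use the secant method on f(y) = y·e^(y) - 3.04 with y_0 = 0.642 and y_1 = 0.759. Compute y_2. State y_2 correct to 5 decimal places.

1.17256

Secant update: y_(k+1) = y_k − f(y_k)·(y_k − y_(k-1))/(f(y_k) − f(y_(k-1))).
f(y_0) = -1.820022, f(y_1) = -1.418670
y_2 = 0.759000 - (-1.418670)·(0.759000 - 0.642000)/(-1.418670 - (-1.820022)) = 1.172564; f(y_2) = 0.747692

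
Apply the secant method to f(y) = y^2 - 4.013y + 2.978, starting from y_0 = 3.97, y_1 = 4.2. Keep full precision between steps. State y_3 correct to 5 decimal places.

f(y_0) = 2.807290, f(y_1) = 3.763400
y_2 = 4.200000 - (3.763400)·(4.200000 - 3.970000)/(3.763400 - (2.807290)) = 3.294684; f(y_2) = 0.611375
y_3 = 3.294684 - (0.611375)·(3.294684 - 4.200000)/(0.611375 - (3.763400)) = 3.119086; f(y_3) = 0.189806

3.11909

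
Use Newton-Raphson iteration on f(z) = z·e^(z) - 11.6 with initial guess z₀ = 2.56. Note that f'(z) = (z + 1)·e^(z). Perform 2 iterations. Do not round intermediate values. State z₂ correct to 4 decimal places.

Newton update: z ← z − f(z)/f'(z).
z_0 = 2.560000: f = 21.515692, f' = 46.051510 → z_1 = 2.560000 - (21.515692)/(46.051510) = 2.092791
z_1 = 2.092791: f = 5.367321, f' = 25.074830 → z_2 = 2.092791 - (5.367321)/(25.074830) = 1.878739

1.8787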